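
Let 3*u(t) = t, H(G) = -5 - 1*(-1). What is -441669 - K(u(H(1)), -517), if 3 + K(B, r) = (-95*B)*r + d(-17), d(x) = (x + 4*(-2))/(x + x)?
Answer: -38370367/102 ≈ -3.7618e+5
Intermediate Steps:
H(G) = -4 (H(G) = -5 + 1 = -4)
u(t) = t/3
d(x) = (-8 + x)/(2*x) (d(x) = (x - 8)/((2*x)) = (-8 + x)*(1/(2*x)) = (-8 + x)/(2*x))
K(B, r) = -77/34 - 95*B*r (K(B, r) = -3 + ((-95*B)*r + (½)*(-8 - 17)/(-17)) = -3 + (-95*B*r + (½)*(-1/17)*(-25)) = -3 + (-95*B*r + 25/34) = -3 + (25/34 - 95*B*r) = -77/34 - 95*B*r)
-441669 - K(u(H(1)), -517) = -441669 - (-77/34 - 95*(⅓)*(-4)*(-517)) = -441669 - (-77/34 - 95*(-4/3)*(-517)) = -441669 - (-77/34 - 196460/3) = -441669 - 1*(-6679871/102) = -441669 + 6679871/102 = -38370367/102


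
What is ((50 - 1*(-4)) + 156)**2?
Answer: 44100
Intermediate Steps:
((50 - 1*(-4)) + 156)**2 = ((50 + 4) + 156)**2 = (54 + 156)**2 = 210**2 = 44100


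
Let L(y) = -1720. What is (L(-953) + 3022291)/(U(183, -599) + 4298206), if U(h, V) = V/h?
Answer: 552764493/786571099 ≈ 0.70275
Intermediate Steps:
(L(-953) + 3022291)/(U(183, -599) + 4298206) = (-1720 + 3022291)/(-599/183 + 4298206) = 3020571/(-599*1/183 + 4298206) = 3020571/(-599/183 + 4298206) = 3020571/(786571099/183) = 3020571*(183/786571099) = 552764493/786571099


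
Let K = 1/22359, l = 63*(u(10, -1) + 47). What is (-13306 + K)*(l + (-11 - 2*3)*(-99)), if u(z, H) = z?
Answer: -523020563574/7453 ≈ -7.0176e+7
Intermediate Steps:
l = 3591 (l = 63*(10 + 47) = 63*57 = 3591)
K = 1/22359 ≈ 4.4725e-5
(-13306 + K)*(l + (-11 - 2*3)*(-99)) = (-13306 + 1/22359)*(3591 + (-11 - 2*3)*(-99)) = -297508853*(3591 + (-11 - 6)*(-99))/22359 = -297508853*(3591 - 17*(-99))/22359 = -297508853*(3591 + 1683)/22359 = -297508853/22359*5274 = -523020563574/7453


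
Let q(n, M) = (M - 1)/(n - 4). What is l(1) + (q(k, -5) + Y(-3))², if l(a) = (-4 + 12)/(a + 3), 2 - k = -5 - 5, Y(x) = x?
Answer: 257/16 ≈ 16.063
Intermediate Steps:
k = 12 (k = 2 - (-5 - 5) = 2 - 1*(-10) = 2 + 10 = 12)
q(n, M) = (-1 + M)/(-4 + n)
l(a) = 8/(3 + a)
l(1) + (q(k, -5) + Y(-3))² = 8/(3 + 1) + ((-1 - 5)/(-4 + 12) - 3)² = 8/4 + (-6/8 - 3)² = 8*(¼) + ((⅛)*(-6) - 3)² = 2 + (-¾ - 3)² = 2 + (-15/4)² = 2 + 225/16 = 257/16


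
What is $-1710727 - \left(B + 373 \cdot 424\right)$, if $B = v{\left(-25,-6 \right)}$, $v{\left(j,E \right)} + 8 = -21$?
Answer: $-1868850$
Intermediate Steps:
$v{\left(j,E \right)} = -29$ ($v{\left(j,E \right)} = -8 - 21 = -29$)
$B = -29$
$-1710727 - \left(B + 373 \cdot 424\right) = -1710727 - \left(-29 + 373 \cdot 424\right) = -1710727 - \left(-29 + 158152\right) = -1710727 - 158123 = -1868850$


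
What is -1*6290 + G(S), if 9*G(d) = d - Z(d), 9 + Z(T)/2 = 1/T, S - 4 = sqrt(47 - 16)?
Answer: -848812/135 + 13*sqrt(31)/135 ≈ -6287.0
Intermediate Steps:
S = 4 + sqrt(31) (S = 4 + sqrt(47 - 16) = 4 + sqrt(31) ≈ 9.5678)
Z(T) = -18 + 2/T
G(d) = 2 - 2/(9*d) + d/9 (G(d) = (d - (-18 + 2/d))/9 = (d + (18 - 2/d))/9 = (18 + d - 2/d)/9 = 2 - 2/(9*d) + d/9)
-1*6290 + G(S) = -1*6290 + (2 - 2/(9*(4 + sqrt(31))) + (4 + sqrt(31))/9) = -6290 + (2 - 2/(9*(4 + sqrt(31))) + (4/9 + sqrt(31)/9)) = -6290 + (22/9 - 2/(9*(4 + sqrt(31))) + sqrt(31)/9) = -56588/9 - 2/(9*(4 + sqrt(31))) + sqrt(31)/9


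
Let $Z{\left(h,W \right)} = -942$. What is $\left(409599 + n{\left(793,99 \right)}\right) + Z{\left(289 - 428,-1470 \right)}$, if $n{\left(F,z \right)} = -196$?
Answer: $408461$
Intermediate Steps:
$\left(409599 + n{\left(793,99 \right)}\right) + Z{\left(289 - 428,-1470 \right)} = \left(409599 - 196\right) - 942 = 409403 - 942 = 408461$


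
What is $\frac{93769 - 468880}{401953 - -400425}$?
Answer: $- \frac{375111}{802378} \approx -0.4675$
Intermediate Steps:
$\frac{93769 - 468880}{401953 - -400425} = - \frac{375111}{401953 + 400425} = - \frac{375111}{802378}$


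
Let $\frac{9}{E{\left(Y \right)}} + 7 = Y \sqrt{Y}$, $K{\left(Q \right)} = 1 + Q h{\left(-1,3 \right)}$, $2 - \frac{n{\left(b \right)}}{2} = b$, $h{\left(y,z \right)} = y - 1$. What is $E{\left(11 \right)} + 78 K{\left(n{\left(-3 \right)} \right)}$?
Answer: $- \frac{1899861}{1282} + \frac{99 \sqrt{11}}{1282} \approx -1481.7$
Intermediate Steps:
$h{\left(y,z \right)} = -1 + y$
$n{\left(b \right)} = 4 - 2 b$
$K{\left(Q \right)} = 1 - 2 Q$ ($K{\left(Q \right)} = 1 + Q \left(-1 - 1\right) = 1 + Q \left(-2\right) = 1 - 2 Q$)
$E{\left(Y \right)} = \frac{9}{-7 + Y^{\frac{3}{2}}}$ ($E{\left(Y \right)} = \frac{9}{-7 + Y \sqrt{Y}} = \frac{9}{-7 + Y^{\frac{3}{2}}}$)
$E{\left(11 \right)} + 78 K{\left(n{\left(-3 \right)} \right)} = \frac{9}{-7 + 11^{\frac{3}{2}}} + 78 \left(1 - 2 \left(4 - -6\right)\right) = \frac{9}{-7 + 11 \sqrt{11}} + 78 \left(1 - 2 \left(4 + 6\right)\right) = \frac{9}{-7 + 11 \sqrt{11}} + 78 \left(1 - 20\right) = \frac{9}{-7 + 11 \sqrt{11}} + 78 \left(-19\right) = \frac{9}{-7 + 11 \sqrt{11}} - 1482 = -1482 + \frac{9}{-7 + 11 \sqrt{11}}$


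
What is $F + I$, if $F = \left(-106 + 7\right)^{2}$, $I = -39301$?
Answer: $-29500$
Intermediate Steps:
$F = 9801$ ($F = \left(-99\right)^{2} = 9801$)
$F + I = 9801 - 39301 = -29500$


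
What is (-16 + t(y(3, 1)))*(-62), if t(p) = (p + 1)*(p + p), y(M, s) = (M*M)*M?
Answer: -92752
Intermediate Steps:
y(M, s) = M³ (y(M, s) = M²*M = M³)
t(p) = 2*p*(1 + p) (t(p) = (1 + p)*(2*p) = 2*p*(1 + p))
(-16 + t(y(3, 1)))*(-62) = (-16 + 2*3³*(1 + 3³))*(-62) = (-16 + 2*27*(1 + 27))*(-62) = (-16 + 2*27*28)*(-62) = (-16 + 1512)*(-62) = 1496*(-62) = -92752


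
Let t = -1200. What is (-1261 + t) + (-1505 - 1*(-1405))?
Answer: -2561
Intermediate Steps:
(-1261 + t) + (-1505 - 1*(-1405)) = (-1261 - 1200) + (-1505 - 1*(-1405)) = -2461 + (-1505 + 1405) = -2461 - 100 = -2561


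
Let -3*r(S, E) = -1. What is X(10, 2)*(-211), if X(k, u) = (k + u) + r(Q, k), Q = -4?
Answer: -7807/3 ≈ -2602.3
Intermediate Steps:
r(S, E) = ⅓ (r(S, E) = -⅓*(-1) = ⅓)
X(k, u) = ⅓ + k + u (X(k, u) = (k + u) + ⅓ = ⅓ + k + u)
X(10, 2)*(-211) = (⅓ + 10 + 2)*(-211) = (37/3)*(-211) = -7807/3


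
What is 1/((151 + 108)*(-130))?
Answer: -1/33670 ≈ -2.9700e-5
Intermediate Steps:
1/((151 + 108)*(-130)) = 1/(259*(-130)) = 1/(-33670) = -1/33670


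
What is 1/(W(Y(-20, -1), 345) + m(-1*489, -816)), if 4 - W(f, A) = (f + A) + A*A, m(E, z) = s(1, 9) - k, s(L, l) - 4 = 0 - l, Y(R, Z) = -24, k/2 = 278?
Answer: -1/119903 ≈ -8.3401e-6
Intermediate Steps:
k = 556 (k = 2*278 = 556)
s(L, l) = 4 - l (s(L, l) = 4 + (0 - l) = 4 - l)
m(E, z) = -561 (m(E, z) = (4 - 1*9) - 1*556 = (4 - 9) - 556 = -5 - 556 = -561)
W(f, A) = 4 - A - f - A² (W(f, A) = 4 - ((f + A) + A*A) = 4 - ((A + f) + A²) = 4 - (A + f + A²) = 4 + (-A - f - A²) = 4 - A - f - A²)
1/(W(Y(-20, -1), 345) + m(-1*489, -816)) = 1/((4 - 1*345 - 1*(-24) - 1*345²) - 561) = 1/((4 - 345 + 24 - 1*119025) - 561) = 1/((4 - 345 + 24 - 119025) - 561) = 1/(-119342 - 561) = 1/(-119903) = -1/119903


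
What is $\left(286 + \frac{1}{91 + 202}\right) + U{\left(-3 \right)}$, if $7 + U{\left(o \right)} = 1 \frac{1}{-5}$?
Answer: $\frac{408447}{1465} \approx 278.8$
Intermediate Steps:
$U{\left(o \right)} = - \frac{36}{5}$ ($U{\left(o \right)} = -7 + 1 \frac{1}{-5} = -7 + 1 \left(- \frac{1}{5}\right) = -7 - \frac{1}{5} = - \frac{36}{5}$)
$\left(286 + \frac{1}{91 + 202}\right) + U{\left(-3 \right)} = \left(286 + \frac{1}{91 + 202}\right) - \frac{36}{5} = \left(286 + \frac{1}{293}\right) - \frac{36}{5} = \frac{83799}{293} - \frac{36}{5} = \frac{408447}{1465}$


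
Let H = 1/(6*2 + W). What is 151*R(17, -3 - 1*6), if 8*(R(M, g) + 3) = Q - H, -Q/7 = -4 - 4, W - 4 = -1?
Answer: 72329/120 ≈ 602.74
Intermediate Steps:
W = 3 (W = 4 - 1 = 3)
Q = 56 (Q = -7*(-4 - 4) = -7*(-8) = 56)
H = 1/15 (H = 1/(6*2 + 3) = 1/(12 + 3) = 1/15 ≈ 0.066667)
R(M, g) = 479/120 (R(M, g) = -3 + (56 - 1*1/15)/8 = -3 + (56 - 1/15)/8 = -3 + (⅛)*(839/15) = -3 + 839/120 = 479/120)
151*R(17, -3 - 1*6) = 151*(479/120) = 72329/120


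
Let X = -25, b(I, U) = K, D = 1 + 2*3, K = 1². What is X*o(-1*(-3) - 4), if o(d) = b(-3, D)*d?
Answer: 25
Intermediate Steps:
K = 1
D = 7 (D = 1 + 6 = 7)
b(I, U) = 1
o(d) = d (o(d) = 1*d = d)
X*o(-1*(-3) - 4) = -25*(-1*(-3) - 4) = -25*(3 - 4) = -25*(-1) = 25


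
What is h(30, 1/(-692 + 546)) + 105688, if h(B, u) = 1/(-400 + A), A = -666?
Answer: 112663407/1066 ≈ 1.0569e+5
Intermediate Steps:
h(B, u) = -1/1066 (h(B, u) = 1/(-400 - 666) = 1/(-1066) = -1/1066)
h(30, 1/(-692 + 546)) + 105688 = -1/1066 + 105688 = 112663407/1066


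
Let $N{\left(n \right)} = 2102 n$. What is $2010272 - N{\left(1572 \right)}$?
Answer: $-1294072$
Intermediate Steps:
$2010272 - N{\left(1572 \right)} = 2010272 - 2102 \cdot 1572 = 2010272 - 3304344 = -1294072$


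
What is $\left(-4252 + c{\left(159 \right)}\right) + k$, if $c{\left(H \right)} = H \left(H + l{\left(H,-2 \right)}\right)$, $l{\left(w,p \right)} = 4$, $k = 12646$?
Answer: $34311$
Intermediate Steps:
$c{\left(H \right)} = H \left(4 + H\right)$ ($c{\left(H \right)} = H \left(H + 4\right) = H \left(4 + H\right)$)
$\left(-4252 + c{\left(159 \right)}\right) + k = \left(-4252 + 159 \left(4 + 159\right)\right) + 12646 = \left(-4252 + 159 \cdot 163\right) + 12646 = \left(-4252 + 25917\right) + 12646 = 21665 + 12646 = 34311$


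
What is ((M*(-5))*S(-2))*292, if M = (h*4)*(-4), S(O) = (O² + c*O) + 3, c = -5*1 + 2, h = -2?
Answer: -607360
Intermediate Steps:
c = -3 (c = -5 + 2 = -3)
S(O) = 3 + O² - 3*O (S(O) = (O² - 3*O) + 3 = 3 + O² - 3*O)
M = 32 (M = -2*4*(-4) = -8*(-4) = 32)
((M*(-5))*S(-2))*292 = ((32*(-5))*(3 + (-2)² - 3*(-2)))*292 = -160*(3 + 4 + 6)*292 = -160*13*292 = -2080*292 = -607360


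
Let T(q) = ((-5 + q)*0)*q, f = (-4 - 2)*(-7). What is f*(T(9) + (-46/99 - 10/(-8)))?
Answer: 2177/66 ≈ 32.985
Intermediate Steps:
f = 42 (f = -6*(-7) = 42)
T(q) = 0 (T(q) = 0*q = 0)
f*(T(9) + (-46/99 - 10/(-8))) = 42*(0 + (-46/99 - 10/(-8))) = 42*(0 + (-46*1/99 - 10*(-⅛))) = 42*(0 + (-46/99 + 5/4)) = 42*(0 + 311/396) = 42*(311/396) = 2177/66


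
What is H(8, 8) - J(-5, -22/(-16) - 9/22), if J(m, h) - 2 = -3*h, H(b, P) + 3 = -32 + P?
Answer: -2297/88 ≈ -26.102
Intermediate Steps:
H(b, P) = -35 + P (H(b, P) = -3 + (-32 + P) = -35 + P)
J(m, h) = 2 - 3*h
H(8, 8) - J(-5, -22/(-16) - 9/22) = (-35 + 8) - (2 - 3*(-22/(-16) - 9/22)) = -27 - (2 - 3*(-22*(-1/16) - 9*1/22)) = -27 - (2 - 3*(11/8 - 9/22)) = -27 - (2 - 3*85/88) = -27 - (2 - 255/88) = -27 - 1*(-79/88) = -27 + 79/88 = -2297/88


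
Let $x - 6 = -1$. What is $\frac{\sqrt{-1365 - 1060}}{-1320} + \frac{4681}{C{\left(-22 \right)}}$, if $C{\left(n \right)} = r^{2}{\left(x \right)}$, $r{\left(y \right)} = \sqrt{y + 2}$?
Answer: $\frac{4681}{7} - \frac{i \sqrt{97}}{264} \approx 668.71 - 0.037306 i$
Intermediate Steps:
$x = 5$ ($x = 6 - 1 = 5$)
$r{\left(y \right)} = \sqrt{2 + y}$
$C{\left(n \right)} = 7$ ($C{\left(n \right)} = \left(\sqrt{2 + 5}\right)^{2} = \left(\sqrt{7}\right)^{2} = 7$)
$\frac{\sqrt{-1365 - 1060}}{-1320} + \frac{4681}{C{\left(-22 \right)}} = \frac{\sqrt{-1365 - 1060}}{-1320} + \frac{4681}{7} = \sqrt{-2425} \left(- \frac{1}{1320}\right) + 4681 \cdot \frac{1}{7} = 5 i \sqrt{97} \left(- \frac{1}{1320}\right) + \frac{4681}{7} = - \frac{i \sqrt{97}}{264} + \frac{4681}{7} = \frac{4681}{7} - \frac{i \sqrt{97}}{264}$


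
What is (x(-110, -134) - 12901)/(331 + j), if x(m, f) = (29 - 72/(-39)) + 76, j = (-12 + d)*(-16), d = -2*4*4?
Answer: -166324/13455 ≈ -12.361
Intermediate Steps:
d = -32 (d = -8*4 = -32)
j = 704 (j = (-12 - 32)*(-16) = -44*(-16) = 704)
x(m, f) = 1389/13 (x(m, f) = (29 - 72*(-1/39)) + 76 = (29 + 24/13) + 76 = 401/13 + 76 = 1389/13)
(x(-110, -134) - 12901)/(331 + j) = (1389/13 - 12901)/(331 + 704) = -166324/13/1035 = -166324/13*1/1035 = -166324/13455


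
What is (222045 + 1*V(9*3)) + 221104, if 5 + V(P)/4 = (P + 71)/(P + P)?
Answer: 11964679/27 ≈ 4.4314e+5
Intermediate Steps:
V(P) = -20 + 2*(71 + P)/P (V(P) = -20 + 4*((P + 71)/(P + P)) = -20 + 4*((71 + P)/((2*P))) = -20 + 4*((71 + P)*(1/(2*P))) = -20 + 4*((71 + P)/(2*P)) = -20 + 2*(71 + P)/P)
(222045 + 1*V(9*3)) + 221104 = (222045 + 1*(-18 + 142/((9*3)))) + 221104 = (222045 + 1*(-18 + 142/27)) + 221104 = (222045 + 1*(-344/27)) + 221104 = (222045 - 344/27) + 221104 = 5994871/27 + 221104 = 11964679/27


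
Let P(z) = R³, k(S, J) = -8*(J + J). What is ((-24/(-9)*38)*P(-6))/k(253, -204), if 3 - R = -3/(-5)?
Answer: 912/2125 ≈ 0.42918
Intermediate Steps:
k(S, J) = -16*J
R = 12/5 (R = 3 - (-3)/(-5) = 3 - (-3)*(-1)/5 = 3 - 1*⅗ = 3 - ⅗ = 12/5 ≈ 2.4000)
P(z) = 1728/125 (P(z) = (12/5)³ = 1728/125)
((-24/(-9)*38)*P(-6))/k(253, -204) = ((-24/(-9)*38)*(1728/125))/((-16*(-204))) = ((-24*(-⅑)*38)*(1728/125))/3264 = (((8/3)*38)*(1728/125))*(1/3264) = ((304/3)*(1728/125))*(1/3264) = (175104/125)*(1/3264) = 912/2125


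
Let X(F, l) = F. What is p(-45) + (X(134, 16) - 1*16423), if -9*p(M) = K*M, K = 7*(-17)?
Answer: -16884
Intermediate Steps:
K = -119
p(M) = 119*M/9 (p(M) = -(-119)*M/9 = 119*M/9)
p(-45) + (X(134, 16) - 1*16423) = (119/9)*(-45) + (134 - 1*16423) = -595 + (134 - 16423) = -595 - 16289 = -16884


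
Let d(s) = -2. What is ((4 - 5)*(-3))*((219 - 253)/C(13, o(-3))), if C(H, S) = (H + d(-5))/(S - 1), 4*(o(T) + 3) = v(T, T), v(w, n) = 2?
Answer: 357/11 ≈ 32.455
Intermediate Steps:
o(T) = -5/2 (o(T) = -3 + (1/4)*2 = -3 + 1/2 = -5/2)
C(H, S) = (-2 + H)/(-1 + S) (C(H, S) = (H - 2)/(S - 1) = (-2 + H)/(-1 + S))
((4 - 5)*(-3))*((219 - 253)/C(13, o(-3))) = ((4 - 5)*(-3))*((219 - 253)/(((-2 + 13)/(-1 - 5/2)))) = (-1*(-3))*(-34/(11/(-7/2))) = 3*(-34/((-2/7*11))) = 3*(-34/(-22/7)) = 3*(-34*(-7/22)) = 3*(119/11) = 357/11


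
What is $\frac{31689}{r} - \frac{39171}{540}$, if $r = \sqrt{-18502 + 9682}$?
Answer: $- \frac{13057}{180} - \frac{1509 i \sqrt{5}}{10} \approx -72.539 - 337.42 i$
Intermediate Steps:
$r = 42 i \sqrt{5}$ ($r = \sqrt{-8820} = 42 i \sqrt{5} \approx 93.915 i$)
$\frac{31689}{r} - \frac{39171}{540} = \frac{31689}{42 i \sqrt{5}} - \frac{39171}{540} = 31689 \left(- \frac{i \sqrt{5}}{210}\right) - \frac{13057}{180} = - \frac{1509 i \sqrt{5}}{10} - \frac{13057}{180} = - \frac{13057}{180} - \frac{1509 i \sqrt{5}}{10}$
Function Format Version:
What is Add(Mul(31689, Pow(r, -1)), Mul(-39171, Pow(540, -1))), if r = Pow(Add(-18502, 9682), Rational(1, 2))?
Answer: Add(Rational(-13057, 180), Mul(Rational(-1509, 10), I, Pow(5, Rational(1, 2)))) ≈ Add(-72.539, Mul(-337.42, I))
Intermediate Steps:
r = Mul(42, I, Pow(5, Rational(1, 2))) (r = Pow(-8820, Rational(1, 2)) = Mul(42, I, Pow(5, Rational(1, 2))) ≈ Mul(93.915, I))
Add(Mul(31689, Pow(r, -1)), Mul(-39171, Pow(540, -1))) = Add(Mul(31689, Pow(Mul(42, I, Pow(5, Rational(1, 2))), -1)), Mul(-39171, Pow(540, -1))) = Add(Mul(31689, Mul(Rational(-1, 210), I, Pow(5, Rational(1, 2)))), Mul(-39171, Rational(1, 540))) = Add(Mul(Rational(-1509, 10), I, Pow(5, Rational(1, 2))), Rational(-13057, 180)) = Add(Rational(-13057, 180), Mul(Rational(-1509, 10), I, Pow(5, Rational(1, 2))))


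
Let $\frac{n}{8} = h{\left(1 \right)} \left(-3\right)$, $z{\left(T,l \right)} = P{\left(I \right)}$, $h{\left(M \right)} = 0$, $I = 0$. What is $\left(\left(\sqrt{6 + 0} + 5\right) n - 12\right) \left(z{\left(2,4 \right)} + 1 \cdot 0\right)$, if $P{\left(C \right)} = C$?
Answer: $0$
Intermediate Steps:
$z{\left(T,l \right)} = 0$
$n = 0$ ($n = 8 \cdot 0 \left(-3\right) = 8 \cdot 0 = 0$)
$\left(\left(\sqrt{6 + 0} + 5\right) n - 12\right) \left(z{\left(2,4 \right)} + 1 \cdot 0\right) = \left(\left(\sqrt{6 + 0} + 5\right) 0 - 12\right) \left(0 + 1 \cdot 0\right) = \left(\left(\sqrt{6} + 5\right) 0 - 12\right) \left(0 + 0\right) = \left(\left(5 + \sqrt{6}\right) 0 - 12\right) 0 = \left(0 - 12\right) 0 = \left(-12\right) 0 = 0$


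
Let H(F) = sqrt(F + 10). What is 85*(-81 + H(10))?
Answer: -6885 + 170*sqrt(5) ≈ -6504.9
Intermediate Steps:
H(F) = sqrt(10 + F)
85*(-81 + H(10)) = 85*(-81 + sqrt(10 + 10)) = 85*(-81 + sqrt(20)) = 85*(-81 + 2*sqrt(5)) = -6885 + 170*sqrt(5)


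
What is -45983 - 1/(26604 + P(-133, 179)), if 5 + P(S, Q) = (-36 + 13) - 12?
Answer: -1221492413/26564 ≈ -45983.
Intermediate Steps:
P(S, Q) = -40 (P(S, Q) = -5 + ((-36 + 13) - 12) = -5 + (-23 - 12) = -5 - 35 = -40)
-45983 - 1/(26604 + P(-133, 179)) = -45983 - 1/(26604 - 40) = -45983 - 1/26564 = -1221492413/26564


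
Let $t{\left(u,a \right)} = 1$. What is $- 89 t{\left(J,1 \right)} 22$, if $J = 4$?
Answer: $-1958$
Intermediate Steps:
$- 89 t{\left(J,1 \right)} 22 = \left(-89\right) 1 \cdot 22 = \left(-89\right) 22 = -1958$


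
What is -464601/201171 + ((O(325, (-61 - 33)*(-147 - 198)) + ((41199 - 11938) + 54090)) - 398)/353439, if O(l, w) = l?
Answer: -49151664767/23700559023 ≈ -2.0739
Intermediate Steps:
-464601/201171 + ((O(325, (-61 - 33)*(-147 - 198)) + ((41199 - 11938) + 54090)) - 398)/353439 = -464601/201171 + ((325 + ((41199 - 11938) + 54090)) - 398)/353439 = -464601*1/201171 + ((325 + (29261 + 54090)) - 398)*(1/353439) = -154867/67057 + ((325 + 83351) - 398)*(1/353439) = -154867/67057 + (83676 - 398)*(1/353439) = -154867/67057 + 83278*(1/353439) = -154867/67057 + 83278/353439 = -49151664767/23700559023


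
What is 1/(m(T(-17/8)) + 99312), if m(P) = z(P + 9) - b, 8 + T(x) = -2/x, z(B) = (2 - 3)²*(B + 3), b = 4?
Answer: 17/1688320 ≈ 1.0069e-5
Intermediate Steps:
z(B) = 3 + B (z(B) = (-1)²*(3 + B) = 1*(3 + B) = 3 + B)
T(x) = -8 - 2/x
m(P) = 8 + P (m(P) = (3 + (P + 9)) - 1*4 = (3 + (9 + P)) - 4 = (12 + P) - 4 = 8 + P)
1/(m(T(-17/8)) + 99312) = 1/((8 + (-8 - 2/((-17/8)))) + 99312) = 1/((8 + (-8 - 2/((-17*⅛)))) + 99312) = 1/((8 + (-8 - 2/(-17/8))) + 99312) = 1/((8 + (-8 - 2*(-8/17))) + 99312) = 1/((8 + (-8 + 16/17)) + 99312) = 1/((8 - 120/17) + 99312) = 1/(16/17 + 99312) = 1/(1688320/17) = 17/1688320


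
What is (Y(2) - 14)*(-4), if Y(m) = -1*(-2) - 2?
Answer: 56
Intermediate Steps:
Y(m) = 0 (Y(m) = 2 - 2 = 0)
(Y(2) - 14)*(-4) = (0 - 14)*(-4) = -14*(-4) = 56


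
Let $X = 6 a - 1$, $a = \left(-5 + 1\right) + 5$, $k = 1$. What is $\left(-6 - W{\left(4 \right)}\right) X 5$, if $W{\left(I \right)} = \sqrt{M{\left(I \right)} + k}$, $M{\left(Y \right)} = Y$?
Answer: $-150 - 25 \sqrt{5} \approx -205.9$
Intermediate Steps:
$W{\left(I \right)} = \sqrt{1 + I}$ ($W{\left(I \right)} = \sqrt{I + 1} = \sqrt{1 + I}$)
$a = 1$ ($a = -4 + 5 = 1$)
$X = 5$ ($X = 6 \cdot 1 - 1 = 6 - 1 = 5$)
$\left(-6 - W{\left(4 \right)}\right) X 5 = \left(-6 - \sqrt{1 + 4}\right) 5 \cdot 5 = \left(-6 - \sqrt{5}\right) 5 \cdot 5 = \left(-30 - 5 \sqrt{5}\right) 5 = -150 - 25 \sqrt{5}$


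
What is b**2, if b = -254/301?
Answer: 64516/90601 ≈ 0.71209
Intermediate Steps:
b = -254/301 (b = -254*1/301 = -254/301 ≈ -0.84385)
b**2 = (-254/301)**2 = 64516/90601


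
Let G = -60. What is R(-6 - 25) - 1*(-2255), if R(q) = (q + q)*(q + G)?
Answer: 7897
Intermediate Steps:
R(q) = 2*q*(-60 + q) (R(q) = (q + q)*(q - 60) = (2*q)*(-60 + q) = 2*q*(-60 + q))
R(-6 - 25) - 1*(-2255) = 2*(-6 - 25)*(-60 + (-6 - 25)) - 1*(-2255) = 2*(-31)*(-60 - 31) + 2255 = 2*(-31)*(-91) + 2255 = 5642 + 2255 = 7897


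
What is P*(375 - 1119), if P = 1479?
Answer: -1100376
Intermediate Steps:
P*(375 - 1119) = 1479*(375 - 1119) = 1479*(-744) = -1100376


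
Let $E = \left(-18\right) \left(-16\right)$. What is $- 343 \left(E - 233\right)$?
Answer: $-18865$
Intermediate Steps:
$E = 288$
$- 343 \left(E - 233\right) = - 343 \left(288 - 233\right) = \left(-343\right) 55 = -18865$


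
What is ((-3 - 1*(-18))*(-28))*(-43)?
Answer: 18060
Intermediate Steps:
((-3 - 1*(-18))*(-28))*(-43) = ((-3 + 18)*(-28))*(-43) = (15*(-28))*(-43) = -420*(-43) = 18060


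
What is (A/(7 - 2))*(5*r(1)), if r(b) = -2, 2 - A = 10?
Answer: 16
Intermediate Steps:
A = -8 (A = 2 - 1*10 = 2 - 10 = -8)
(A/(7 - 2))*(5*r(1)) = (-8/(7 - 2))*(5*(-2)) = (-8/5)*(-10) = ((1/5)*(-8))*(-10) = -8/5*(-10) = 16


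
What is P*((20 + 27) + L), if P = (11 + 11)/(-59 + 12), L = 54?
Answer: -2222/47 ≈ -47.277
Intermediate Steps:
P = -22/47 (P = 22/(-47) = 22*(-1/47) = -22/47 ≈ -0.46809)
P*((20 + 27) + L) = -22*((20 + 27) + 54)/47 = -22*(47 + 54)/47 = -22/47*101 = -2222/47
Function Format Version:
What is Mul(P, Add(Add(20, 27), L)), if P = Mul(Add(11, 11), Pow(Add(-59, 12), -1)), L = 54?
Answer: Rational(-2222, 47) ≈ -47.277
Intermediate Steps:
P = Rational(-22, 47) (P = Mul(22, Pow(-47, -1)) = Mul(22, Rational(-1, 47)) = Rational(-22, 47) ≈ -0.46809)
Mul(P, Add(Add(20, 27), L)) = Mul(Rational(-22, 47), Add(Add(20, 27), 54)) = Mul(Rational(-22, 47), Add(47, 54)) = Mul(Rational(-22, 47), 101) = Rational(-2222, 47)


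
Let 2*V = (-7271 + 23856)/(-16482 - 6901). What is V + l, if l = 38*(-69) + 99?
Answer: -118007203/46766 ≈ -2523.4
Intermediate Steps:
l = -2523 (l = -2622 + 99 = -2523)
V = -16585/46766 (V = ((-7271 + 23856)/(-16482 - 6901))/2 = (16585/(-23383))/2 = (16585*(-1/23383))/2 = (1/2)*(-16585/23383) = -16585/46766 ≈ -0.35464)
V + l = -16585/46766 - 2523 = -118007203/46766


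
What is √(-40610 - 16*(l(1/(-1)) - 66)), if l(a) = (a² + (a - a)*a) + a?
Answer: I*√39554 ≈ 198.88*I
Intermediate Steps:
l(a) = a + a² (l(a) = (a² + 0*a) + a = (a² + 0) + a = a² + a = a + a²)
√(-40610 - 16*(l(1/(-1)) - 66)) = √(-40610 - 16*((1 + 1/(-1))/(-1) - 66)) = √(-40610 - 16*(-(1 - 1) - 66)) = √(-40610 - 16*(-1*0 - 66)) = √(-40610 - 16*(0 - 66)) = √(-40610 - 16*(-66)) = √(-40610 + 1056) = √(-39554) = I*√39554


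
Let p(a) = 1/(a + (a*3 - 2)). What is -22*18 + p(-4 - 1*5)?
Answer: -15049/38 ≈ -396.03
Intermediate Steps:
p(a) = 1/(-2 + 4*a) (p(a) = 1/(a + (3*a - 2)) = 1/(a + (-2 + 3*a)) = 1/(-2 + 4*a))
-22*18 + p(-4 - 1*5) = -22*18 + 1/(2*(-1 + 2*(-4 - 1*5))) = -396 + 1/(2*(-1 + 2*(-4 - 5))) = -396 + 1/(2*(-1 + 2*(-9))) = -396 + 1/(2*(-1 - 18)) = -396 + (1/2)/(-19) = -396 + (1/2)*(-1/19) = -396 - 1/38 = -15049/38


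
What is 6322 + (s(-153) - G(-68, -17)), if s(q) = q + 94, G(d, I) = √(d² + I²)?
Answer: 6263 - 17*√17 ≈ 6192.9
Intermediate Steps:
G(d, I) = √(I² + d²)
s(q) = 94 + q
6322 + (s(-153) - G(-68, -17)) = 6322 + ((94 - 153) - √((-17)² + (-68)²)) = 6322 + (-59 - √(289 + 4624)) = 6322 + (-59 - √4913) = 6322 + (-59 - 17*√17) = 6263 - 17*√17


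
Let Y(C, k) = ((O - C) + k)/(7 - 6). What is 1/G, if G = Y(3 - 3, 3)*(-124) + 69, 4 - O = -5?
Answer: -1/1419 ≈ -0.00070472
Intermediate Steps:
O = 9 (O = 4 - 1*(-5) = 4 + 5 = 9)
Y(C, k) = 9 + k - C (Y(C, k) = ((9 - C) + k)/(7 - 6) = (9 + k - C)/1 = (9 + k - C)*1 = 9 + k - C)
G = -1419 (G = (9 + 3 - (3 - 3))*(-124) + 69 = (9 + 3 - 1*0)*(-124) + 69 = (9 + 3 + 0)*(-124) + 69 = 12*(-124) + 69 = -1488 + 69 = -1419)
1/G = 1/(-1419) = -1/1419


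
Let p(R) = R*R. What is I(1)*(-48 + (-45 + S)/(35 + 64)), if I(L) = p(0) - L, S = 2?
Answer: 4795/99 ≈ 48.434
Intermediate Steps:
p(R) = R²
I(L) = -L (I(L) = 0² - L = 0 - L = -L)
I(1)*(-48 + (-45 + S)/(35 + 64)) = (-1*1)*(-48 + (-45 + 2)/(35 + 64)) = -(-48 - 43/99) = -1*(-4795/99) = 4795/99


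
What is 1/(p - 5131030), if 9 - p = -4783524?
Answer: -1/347497 ≈ -2.8777e-6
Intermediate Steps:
p = 4783533 (p = 9 - 1*(-4783524) = 9 + 4783524 = 4783533)
1/(p - 5131030) = 1/(4783533 - 5131030) = 1/(-347497) = -1/347497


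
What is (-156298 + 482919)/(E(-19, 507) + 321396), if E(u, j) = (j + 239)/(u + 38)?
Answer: 6205799/6107270 ≈ 1.0161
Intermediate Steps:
E(u, j) = (239 + j)/(38 + u)
(-156298 + 482919)/(E(-19, 507) + 321396) = (-156298 + 482919)/((239 + 507)/(38 - 19) + 321396) = 326621/(746/19 + 321396) = 326621/(6107270/19) = 326621*(19/6107270) = 6205799/6107270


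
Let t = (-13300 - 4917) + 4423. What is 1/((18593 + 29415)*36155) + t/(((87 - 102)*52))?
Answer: 399044152289/22564480120 ≈ 17.685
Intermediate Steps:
t = -13794 (t = -18217 + 4423 = -13794)
1/((18593 + 29415)*36155) + t/(((87 - 102)*52)) = 1/((18593 + 29415)*36155) - 13794*1/(52*(87 - 102)) = (1/36155)/48008 - 13794/((-15*52)) = (1/48008)*(1/36155) - 13794/(-780) = 1/1735729240 - 13794*(-1/780) = 1/1735729240 + 2299/130 = 399044152289/22564480120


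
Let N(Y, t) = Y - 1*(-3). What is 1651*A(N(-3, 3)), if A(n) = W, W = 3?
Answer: 4953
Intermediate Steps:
N(Y, t) = 3 + Y (N(Y, t) = Y + 3 = 3 + Y)
A(n) = 3
1651*A(N(-3, 3)) = 1651*3 = 4953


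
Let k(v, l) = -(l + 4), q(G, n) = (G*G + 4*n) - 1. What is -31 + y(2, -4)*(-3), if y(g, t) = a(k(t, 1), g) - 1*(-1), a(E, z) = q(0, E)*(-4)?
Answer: -286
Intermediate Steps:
q(G, n) = -1 + G**2 + 4*n (q(G, n) = (G**2 + 4*n) - 1 = -1 + G**2 + 4*n)
k(v, l) = -4 - l (k(v, l) = -(4 + l) = -4 - l)
a(E, z) = 4 - 16*E (a(E, z) = (-1 + 0**2 + 4*E)*(-4) = (-1 + 0 + 4*E)*(-4) = (-1 + 4*E)*(-4) = 4 - 16*E)
y(g, t) = 85 (y(g, t) = (4 - 16*(-4 - 1*1)) - 1*(-1) = (4 - 16*(-4 - 1)) + 1 = (4 - 16*(-5)) + 1 = (4 + 80) + 1 = 84 + 1 = 85)
-31 + y(2, -4)*(-3) = -31 + 85*(-3) = -31 - 255 = -286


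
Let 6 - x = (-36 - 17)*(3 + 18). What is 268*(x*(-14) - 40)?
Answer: -4209208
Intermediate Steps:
x = 1119 (x = 6 - (-36 - 17)*(3 + 18) = 6 - (-53)*21 = 6 - 1*(-1113) = 6 + 1113 = 1119)
268*(x*(-14) - 40) = 268*(1119*(-14) - 40) = 268*(-15666 - 40) = 268*(-15706) = -4209208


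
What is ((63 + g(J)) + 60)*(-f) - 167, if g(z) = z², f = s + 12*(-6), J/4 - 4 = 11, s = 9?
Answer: 234382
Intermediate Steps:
J = 60 (J = 16 + 4*11 = 16 + 44 = 60)
f = -63 (f = 9 + 12*(-6) = 9 - 72 = -63)
((63 + g(J)) + 60)*(-f) - 167 = ((63 + 60²) + 60)*(-1*(-63)) - 167 = ((63 + 3600) + 60)*63 - 167 = (3663 + 60)*63 - 167 = 3723*63 - 167 = 234549 - 167 = 234382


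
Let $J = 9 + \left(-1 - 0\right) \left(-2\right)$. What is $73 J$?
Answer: $803$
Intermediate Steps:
$J = 11$ ($J = 9 + \left(-1 + 0\right) \left(-2\right) = 9 - -2 = 9 + 2 = 11$)
$73 J = 73 \cdot 11 = 803$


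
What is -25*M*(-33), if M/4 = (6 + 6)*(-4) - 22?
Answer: -231000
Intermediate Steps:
M = -280 (M = 4*((6 + 6)*(-4) - 22) = 4*(12*(-4) - 22) = 4*(-48 - 22) = 4*(-70) = -280)
-25*M*(-33) = -25*(-280)*(-33) = 7000*(-33) = -231000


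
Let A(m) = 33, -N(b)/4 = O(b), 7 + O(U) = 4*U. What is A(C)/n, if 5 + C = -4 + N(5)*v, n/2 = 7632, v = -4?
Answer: 11/5088 ≈ 0.0021619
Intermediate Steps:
O(U) = -7 + 4*U
N(b) = 28 - 16*b (N(b) = -4*(-7 + 4*b) = 28 - 16*b)
n = 15264 (n = 2*7632 = 15264)
C = 199 (C = -5 + (-4 + (28 - 16*5)*(-4)) = -5 + (-4 + (28 - 80)*(-4)) = -5 + (-4 - 52*(-4)) = -5 + (-4 + 208) = -5 + 204 = 199)
A(C)/n = 33/15264 = 33*(1/15264) = 11/5088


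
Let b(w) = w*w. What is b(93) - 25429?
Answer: -16780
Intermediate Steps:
b(w) = w**2
b(93) - 25429 = 93**2 - 25429 = 8649 - 25429 = -16780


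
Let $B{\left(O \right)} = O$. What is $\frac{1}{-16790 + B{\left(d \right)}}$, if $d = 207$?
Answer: $- \frac{1}{16583} \approx -6.0303 \cdot 10^{-5}$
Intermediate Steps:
$\frac{1}{-16790 + B{\left(d \right)}} = \frac{1}{-16790 + 207} = \frac{1}{-16583} = - \frac{1}{16583}$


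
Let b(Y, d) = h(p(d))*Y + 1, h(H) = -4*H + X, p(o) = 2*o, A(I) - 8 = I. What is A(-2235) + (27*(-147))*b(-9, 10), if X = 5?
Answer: -2685271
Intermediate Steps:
A(I) = 8 + I
h(H) = 5 - 4*H (h(H) = -4*H + 5 = 5 - 4*H)
b(Y, d) = 1 + Y*(5 - 8*d) (b(Y, d) = (5 - 8*d)*Y + 1 = Y*(5 - 8*d) + 1 = 1 + Y*(5 - 8*d))
A(-2235) + (27*(-147))*b(-9, 10) = (8 - 2235) + (27*(-147))*(1 - 1*(-9)*(-5 + 8*10)) = -2227 - 3969*(1 - 1*(-9)*(-5 + 80)) = -2227 - 3969*(1 - 1*(-9)*75) = -2227 - 3969*(1 + 675) = -2227 - 3969*676 = -2227 - 2683044 = -2685271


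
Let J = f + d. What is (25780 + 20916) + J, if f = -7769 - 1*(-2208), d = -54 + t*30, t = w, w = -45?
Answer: 39731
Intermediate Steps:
t = -45
d = -1404 (d = -54 - 45*30 = -54 - 1350 = -1404)
f = -5561 (f = -7769 + 2208 = -5561)
J = -6965 (J = -5561 - 1404 = -6965)
(25780 + 20916) + J = (25780 + 20916) - 6965 = 46696 - 6965 = 39731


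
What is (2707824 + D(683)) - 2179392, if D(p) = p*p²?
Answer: 319140419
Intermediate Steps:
D(p) = p³
(2707824 + D(683)) - 2179392 = (2707824 + 683³) - 2179392 = (2707824 + 318611987) - 2179392 = 321319811 - 2179392 = 319140419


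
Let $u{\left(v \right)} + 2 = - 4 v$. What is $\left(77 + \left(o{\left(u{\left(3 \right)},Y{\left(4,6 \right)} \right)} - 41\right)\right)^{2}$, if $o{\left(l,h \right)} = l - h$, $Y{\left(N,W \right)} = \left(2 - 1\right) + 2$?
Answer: $361$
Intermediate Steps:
$u{\left(v \right)} = -2 - 4 v$
$Y{\left(N,W \right)} = 3$ ($Y{\left(N,W \right)} = 1 + 2 = 3$)
$\left(77 + \left(o{\left(u{\left(3 \right)},Y{\left(4,6 \right)} \right)} - 41\right)\right)^{2} = \left(77 - 58\right)^{2} = 19^{2} = 361$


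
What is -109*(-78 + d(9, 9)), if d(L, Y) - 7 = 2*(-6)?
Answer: 9047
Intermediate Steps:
d(L, Y) = -5 (d(L, Y) = 7 + 2*(-6) = 7 - 12 = -5)
-109*(-78 + d(9, 9)) = -109*(-78 - 5) = -109*(-83) = 9047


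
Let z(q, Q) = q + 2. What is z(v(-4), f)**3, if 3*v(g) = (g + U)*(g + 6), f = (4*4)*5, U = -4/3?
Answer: -2744/729 ≈ -3.7641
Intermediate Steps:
U = -4/3 (U = -4*1/3 = -4/3 ≈ -1.3333)
f = 80 (f = 16*5 = 80)
v(g) = (6 + g)*(-4/3 + g)/3 (v(g) = ((g - 4/3)*(g + 6))/3 = ((-4/3 + g)*(6 + g))/3 = ((6 + g)*(-4/3 + g))/3 = (6 + g)*(-4/3 + g)/3)
z(q, Q) = 2 + q
z(v(-4), f)**3 = (2 + (-8/3 + (1/3)*(-4)**2 + (14/9)*(-4)))**3 = (2 + (-8/3 + (1/3)*16 - 56/9))**3 = (2 + (-8/3 + 16/3 - 56/9))**3 = (2 - 32/9)**3 = (-14/9)**3 = -2744/729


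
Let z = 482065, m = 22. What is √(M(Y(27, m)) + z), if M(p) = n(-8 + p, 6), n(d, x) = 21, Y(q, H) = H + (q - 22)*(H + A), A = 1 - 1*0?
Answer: √482086 ≈ 694.32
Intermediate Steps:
A = 1 (A = 1 + 0 = 1)
Y(q, H) = H + (1 + H)*(-22 + q) (Y(q, H) = H + (q - 22)*(H + 1) = H + (-22 + q)*(1 + H) = H + (1 + H)*(-22 + q))
M(p) = 21
√(M(Y(27, m)) + z) = √(21 + 482065) = √482086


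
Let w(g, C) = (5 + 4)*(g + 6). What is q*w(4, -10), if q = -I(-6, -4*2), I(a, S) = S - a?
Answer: 180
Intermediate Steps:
w(g, C) = 54 + 9*g (w(g, C) = 9*(6 + g) = 54 + 9*g)
q = 2 (q = -(-4*2 - 1*(-6)) = -(-8 + 6) = -1*(-2) = 2)
q*w(4, -10) = 2*(54 + 9*4) = 2*(54 + 36) = 2*90 = 180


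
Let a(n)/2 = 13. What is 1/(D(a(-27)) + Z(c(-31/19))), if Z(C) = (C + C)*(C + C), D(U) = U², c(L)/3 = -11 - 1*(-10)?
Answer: 1/712 ≈ 0.0014045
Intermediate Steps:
a(n) = 26 (a(n) = 2*13 = 26)
c(L) = -3 (c(L) = 3*(-11 - 1*(-10)) = 3*(-11 + 10) = 3*(-1) = -3)
Z(C) = 4*C² (Z(C) = (2*C)*(2*C) = 4*C²)
1/(D(a(-27)) + Z(c(-31/19))) = 1/(26² + 4*(-3)²) = 1/(676 + 4*9) = 1/(676 + 36) = 1/712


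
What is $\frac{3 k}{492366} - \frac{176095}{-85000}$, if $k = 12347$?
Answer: $\frac{2995055859}{1395037000} \approx 2.1469$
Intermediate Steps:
$\frac{3 k}{492366} - \frac{176095}{-85000} = \frac{3 \cdot 12347}{492366} - \frac{176095}{-85000} = 37041 \cdot \frac{1}{492366} - - \frac{35219}{17000} = \frac{12347}{164122} + \frac{35219}{17000} = \frac{2995055859}{1395037000}$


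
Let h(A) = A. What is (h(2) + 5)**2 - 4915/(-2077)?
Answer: 106688/2077 ≈ 51.366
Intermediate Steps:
(h(2) + 5)**2 - 4915/(-2077) = (2 + 5)**2 - 4915/(-2077) = 7**2 - 4915*(-1)/2077 = 49 - 1*(-4915/2077) = 49 + 4915/2077 = 106688/2077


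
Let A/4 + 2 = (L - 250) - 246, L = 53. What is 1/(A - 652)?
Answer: -1/2432 ≈ -0.00041118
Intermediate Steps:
A = -1780 (A = -8 + 4*((53 - 250) - 246) = -8 + 4*(-197 - 246) = -8 + 4*(-443) = -8 - 1772 = -1780)
1/(A - 652) = 1/(-1780 - 652) = 1/(-2432) = -1/2432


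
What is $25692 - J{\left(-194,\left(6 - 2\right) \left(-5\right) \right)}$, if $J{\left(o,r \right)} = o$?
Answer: $25886$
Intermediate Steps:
$25692 - J{\left(-194,\left(6 - 2\right) \left(-5\right) \right)} = 25692 - -194 = 25692 + 194 = 25886$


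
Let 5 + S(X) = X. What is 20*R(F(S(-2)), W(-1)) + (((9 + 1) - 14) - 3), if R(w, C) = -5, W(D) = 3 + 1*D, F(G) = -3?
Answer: -107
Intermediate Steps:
S(X) = -5 + X
W(D) = 3 + D
20*R(F(S(-2)), W(-1)) + (((9 + 1) - 14) - 3) = 20*(-5) + (((9 + 1) - 14) - 3) = -100 + ((10 - 14) - 3) = -100 + (-4 - 3) = -100 - 7 = -107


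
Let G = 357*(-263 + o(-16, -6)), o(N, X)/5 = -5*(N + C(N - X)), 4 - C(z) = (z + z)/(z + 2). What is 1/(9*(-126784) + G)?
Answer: -2/2211069 ≈ -9.0454e-7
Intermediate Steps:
C(z) = 4 - 2*z/(2 + z) (C(z) = 4 - (z + z)/(z + 2) = 4 - 2*z/(2 + z))
o(N, X) = -25*N - 50*(4 + N - X)/(2 + N - X) (o(N, X) = 5*(-5*(N + 2*(4 + (N - X))/(2 + (N - X)))) = 5*(-5*(N + 2*(4 + N - X)/(2 + N - X))) = 5*(-5*N - 10*(4 + N - X)/(2 + N - X)) = -25*N - 50*(4 + N - X)/(2 + N - X))
G = 71043/2 (G = 357*(-263 + 25*(-8 - 2*(-16) + 2*(-6) - 1*(-16)*(2 - 16 - 1*(-6)))/(2 - 16 - 1*(-6))) = 357*(-263 + 25*(-8 + 32 - 12 - 1*(-16)*(2 - 16 + 6))/(2 - 16 + 6)) = 357*(-263 + 25*(-8 + 32 - 12 - 1*(-16)*(-8))/(-8)) = 357*(-263 + 25*(-⅛)*(-8 + 32 - 12 - 128)) = 357*(-263 + 25*(-⅛)*(-116)) = 357*(-263 + 725/2) = 357*(199/2) = 71043/2 ≈ 35522.)
1/(9*(-126784) + G) = 1/(9*(-126784) + 71043/2) = 1/(-1141056 + 71043/2) = 1/(-2211069/2) = -2/2211069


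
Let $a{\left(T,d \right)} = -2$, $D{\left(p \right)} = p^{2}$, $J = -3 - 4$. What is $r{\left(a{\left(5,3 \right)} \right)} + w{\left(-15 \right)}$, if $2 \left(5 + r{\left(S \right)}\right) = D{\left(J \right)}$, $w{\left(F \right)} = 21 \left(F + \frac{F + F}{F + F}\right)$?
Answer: $- \frac{549}{2} \approx -274.5$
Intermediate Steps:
$w{\left(F \right)} = 21 + 21 F$ ($w{\left(F \right)} = 21 \left(F + \frac{2 F}{2 F}\right) = 21 \left(F + 2 F \frac{1}{2 F}\right) = 21 \left(F + 1\right) = 21 \left(1 + F\right) = 21 + 21 F$)
$J = -7$
$r{\left(S \right)} = \frac{39}{2}$ ($r{\left(S \right)} = -5 + \frac{\left(-7\right)^{2}}{2} = -5 + \frac{1}{2} \cdot 49 = -5 + \frac{49}{2} = \frac{39}{2}$)
$r{\left(a{\left(5,3 \right)} \right)} + w{\left(-15 \right)} = \frac{39}{2} + \left(21 + 21 \left(-15\right)\right) = \frac{39}{2} + \left(21 - 315\right) = \frac{39}{2} - 294 = - \frac{549}{2}$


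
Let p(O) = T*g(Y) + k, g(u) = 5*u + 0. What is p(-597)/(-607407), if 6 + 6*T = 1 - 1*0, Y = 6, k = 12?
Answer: 13/607407 ≈ 2.1402e-5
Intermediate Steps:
g(u) = 5*u
T = -5/6 (T = -1 + (1 - 1*0)/6 = -1 + (1 + 0)/6 = -1 + (1/6)*1 = -1 + 1/6 = -5/6 ≈ -0.83333)
p(O) = -13 (p(O) = -25*6/6 + 12 = -5/6*30 + 12 = -25 + 12 = -13)
p(-597)/(-607407) = -13/(-607407) = -13*(-1/607407) = 13/607407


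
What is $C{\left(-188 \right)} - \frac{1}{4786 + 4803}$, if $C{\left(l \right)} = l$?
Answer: $- \frac{1802733}{9589} \approx -188.0$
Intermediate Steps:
$C{\left(-188 \right)} - \frac{1}{4786 + 4803} = -188 - \frac{1}{4786 + 4803} = -188 - \frac{1}{9589} = - \frac{1802733}{9589}$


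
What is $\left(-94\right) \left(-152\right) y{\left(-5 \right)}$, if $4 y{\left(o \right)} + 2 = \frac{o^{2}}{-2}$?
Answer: $-51794$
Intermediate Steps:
$y{\left(o \right)} = - \frac{1}{2} - \frac{o^{2}}{8}$ ($y{\left(o \right)} = - \frac{1}{2} + \frac{o^{2} \frac{1}{-2}}{4} = - \frac{1}{2} + \frac{o^{2} \left(- \frac{1}{2}\right)}{4} = - \frac{1}{2} + \frac{\left(- \frac{1}{2}\right) o^{2}}{4} = - \frac{1}{2} - \frac{o^{2}}{8}$)
$\left(-94\right) \left(-152\right) y{\left(-5 \right)} = \left(-94\right) \left(-152\right) \left(- \frac{1}{2} - \frac{\left(-5\right)^{2}}{8}\right) = 14288 \left(- \frac{1}{2} - \frac{25}{8}\right) = 14288 \left(- \frac{29}{8}\right) = -51794$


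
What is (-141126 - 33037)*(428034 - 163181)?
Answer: -46127593039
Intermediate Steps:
(-141126 - 33037)*(428034 - 163181) = -174163*264853 = -46127593039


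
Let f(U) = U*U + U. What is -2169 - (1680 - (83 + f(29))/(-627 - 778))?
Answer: -5408798/1405 ≈ -3849.7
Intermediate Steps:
f(U) = U + U² (f(U) = U² + U = U + U²)
-2169 - (1680 - (83 + f(29))/(-627 - 778)) = -2169 - (1680 - (83 + 29*(1 + 29))/(-627 - 778)) = -2169 - (1680 - (83 + 29*30)/(-1405)) = -2169 - (1680 - (83 + 870)*(-1)/1405) = -2169 - (1680 - 953*(-1)/1405) = -2169 - (1680 - 1*(-953/1405)) = -2169 - (1680 + 953/1405) = -2169 - 1*2361353/1405 = -2169 - 2361353/1405 = -5408798/1405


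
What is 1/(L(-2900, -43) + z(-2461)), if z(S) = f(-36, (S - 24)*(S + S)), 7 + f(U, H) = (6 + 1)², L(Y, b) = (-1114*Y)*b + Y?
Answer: -1/138918658 ≈ -7.1985e-9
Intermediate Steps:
L(Y, b) = Y - 1114*Y*b (L(Y, b) = -1114*Y*b + Y = Y - 1114*Y*b)
f(U, H) = 42 (f(U, H) = -7 + (6 + 1)² = -7 + 7² = -7 + 49 = 42)
z(S) = 42
1/(L(-2900, -43) + z(-2461)) = 1/(-2900*(1 - 1114*(-43)) + 42) = 1/(-2900*(1 + 47902) + 42) = 1/(-2900*47903 + 42) = 1/(-138918700 + 42) = 1/(-138918658) = -1/138918658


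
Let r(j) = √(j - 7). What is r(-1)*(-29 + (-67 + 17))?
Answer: -158*I*√2 ≈ -223.45*I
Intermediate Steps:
r(j) = √(-7 + j)
r(-1)*(-29 + (-67 + 17)) = √(-7 - 1)*(-29 + (-67 + 17)) = √(-8)*(-29 - 50) = (2*I*√2)*(-79) = -158*I*√2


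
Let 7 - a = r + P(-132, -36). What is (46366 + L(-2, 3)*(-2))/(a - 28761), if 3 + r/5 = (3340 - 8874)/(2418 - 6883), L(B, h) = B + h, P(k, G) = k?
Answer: -41403052/25551585 ≈ -1.6204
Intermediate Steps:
r = -7861/893 (r = -15 + 5*((3340 - 8874)/(2418 - 6883)) = -15 + 5*(-5534/(-4465)) = -15 + 5*(-5534*(-1/4465)) = -15 + 5*(5534/4465) = -15 + 5534/893 = -7861/893 ≈ -8.8029)
a = 131988/893 (a = 7 - (-7861/893 - 132) = 7 - 1*(-125737/893) = 7 + 125737/893 = 131988/893 ≈ 147.80)
(46366 + L(-2, 3)*(-2))/(a - 28761) = (46366 + (-2 + 3)*(-2))/(131988/893 - 28761) = (46366 + 1*(-2))/(-25551585/893) = (46366 - 2)*(-893/25551585) = 46364*(-893/25551585) = -41403052/25551585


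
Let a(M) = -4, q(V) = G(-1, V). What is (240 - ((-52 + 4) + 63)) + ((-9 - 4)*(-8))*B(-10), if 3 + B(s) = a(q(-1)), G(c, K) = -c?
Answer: -503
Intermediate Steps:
q(V) = 1 (q(V) = -1*(-1) = 1)
B(s) = -7 (B(s) = -3 - 4 = -7)
(240 - ((-52 + 4) + 63)) + ((-9 - 4)*(-8))*B(-10) = (240 - ((-52 + 4) + 63)) + ((-9 - 4)*(-8))*(-7) = (240 - (-48 + 63)) - 13*(-8)*(-7) = (240 - 1*15) + 104*(-7) = (240 - 15) - 728 = 225 - 728 = -503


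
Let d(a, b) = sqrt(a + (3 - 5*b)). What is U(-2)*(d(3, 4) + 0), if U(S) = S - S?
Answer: 0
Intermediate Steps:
U(S) = 0
d(a, b) = sqrt(3 + a - 5*b)
U(-2)*(d(3, 4) + 0) = 0*(sqrt(3 + 3 - 5*4) + 0) = 0*(sqrt(3 + 3 - 20) + 0) = 0*(sqrt(-14) + 0) = 0*(I*sqrt(14) + 0) = 0*(I*sqrt(14)) = 0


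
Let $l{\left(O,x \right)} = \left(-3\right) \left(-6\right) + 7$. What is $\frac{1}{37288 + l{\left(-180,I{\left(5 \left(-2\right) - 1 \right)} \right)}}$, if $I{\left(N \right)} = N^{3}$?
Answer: $\frac{1}{37313} \approx 2.68 \cdot 10^{-5}$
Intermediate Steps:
$l{\left(O,x \right)} = 25$ ($l{\left(O,x \right)} = 18 + 7 = 25$)
$\frac{1}{37288 + l{\left(-180,I{\left(5 \left(-2\right) - 1 \right)} \right)}} = \frac{1}{37288 + 25} = \frac{1}{37313}$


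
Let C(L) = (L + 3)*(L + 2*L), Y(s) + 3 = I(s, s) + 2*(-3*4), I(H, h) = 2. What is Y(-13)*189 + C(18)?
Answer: -3591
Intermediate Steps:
Y(s) = -25 (Y(s) = -3 + (2 + 2*(-3*4)) = -3 + (2 + 2*(-12)) = -3 + (2 - 24) = -3 - 22 = -25)
C(L) = 3*L*(3 + L) (C(L) = (3 + L)*(3*L) = 3*L*(3 + L))
Y(-13)*189 + C(18) = -25*189 + 3*18*(3 + 18) = -4725 + 3*18*21 = -4725 + 1134 = -3591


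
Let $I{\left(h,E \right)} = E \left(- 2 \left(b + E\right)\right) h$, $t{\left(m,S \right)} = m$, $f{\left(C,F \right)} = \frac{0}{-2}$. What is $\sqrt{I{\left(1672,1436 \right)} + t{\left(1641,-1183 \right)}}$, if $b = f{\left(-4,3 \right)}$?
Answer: $i \sqrt{6895647383} \approx 83040.0 i$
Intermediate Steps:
$f{\left(C,F \right)} = 0$ ($f{\left(C,F \right)} = 0 \left(- \frac{1}{2}\right) = 0$)
$b = 0$
$I{\left(h,E \right)} = - 2 h E^{2}$ ($I{\left(h,E \right)} = E \left(- 2 \left(0 + E\right)\right) h = E \left(- 2 E\right) h = - 2 E^{2} h = - 2 h E^{2}$)
$\sqrt{I{\left(1672,1436 \right)} + t{\left(1641,-1183 \right)}} = \sqrt{\left(-2\right) 1672 \cdot 1436^{2} + 1641} = \sqrt{\left(-2\right) 1672 \cdot 2062096 + 1641} = \sqrt{-6895649024 + 1641} = \sqrt{-6895647383} = i \sqrt{6895647383}$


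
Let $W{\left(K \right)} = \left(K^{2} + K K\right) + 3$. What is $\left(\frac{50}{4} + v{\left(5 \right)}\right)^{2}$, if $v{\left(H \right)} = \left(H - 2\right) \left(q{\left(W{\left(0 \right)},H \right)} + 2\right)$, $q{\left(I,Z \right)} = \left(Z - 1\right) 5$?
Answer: $\frac{24649}{4} \approx 6162.3$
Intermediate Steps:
$W{\left(K \right)} = 3 + 2 K^{2}$ ($W{\left(K \right)} = \left(K^{2} + K^{2}\right) + 3 = 2 K^{2} + 3 = 3 + 2 K^{2}$)
$q{\left(I,Z \right)} = -5 + 5 Z$ ($q{\left(I,Z \right)} = \left(-1 + Z\right) 5 = -5 + 5 Z$)
$v{\left(H \right)} = \left(-3 + 5 H\right) \left(-2 + H\right)$ ($v{\left(H \right)} = \left(H - 2\right) \left(\left(-5 + 5 H\right) + 2\right) = \left(-2 + H\right) \left(-3 + 5 H\right) = \left(-3 + 5 H\right) \left(-2 + H\right)$)
$\left(\frac{50}{4} + v{\left(5 \right)}\right)^{2} = \left(\frac{50}{4} + \left(6 - 65 + 5 \cdot 5^{2}\right)\right)^{2} = \left(50 \cdot \frac{1}{4} + \left(6 - 65 + 5 \cdot 25\right)\right)^{2} = \left(\frac{25}{2} + \left(6 - 65 + 125\right)\right)^{2} = \left(\frac{25}{2} + 66\right)^{2} = \left(\frac{157}{2}\right)^{2} = \frac{24649}{4}$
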